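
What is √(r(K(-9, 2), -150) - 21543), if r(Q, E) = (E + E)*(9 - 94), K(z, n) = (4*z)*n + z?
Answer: √3957 ≈ 62.905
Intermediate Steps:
K(z, n) = z + 4*n*z (K(z, n) = 4*n*z + z = z + 4*n*z)
r(Q, E) = -170*E (r(Q, E) = (2*E)*(-85) = -170*E)
√(r(K(-9, 2), -150) - 21543) = √(-170*(-150) - 21543) = √(25500 - 21543) = √3957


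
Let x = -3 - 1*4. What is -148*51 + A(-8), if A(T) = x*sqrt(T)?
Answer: -7548 - 14*I*sqrt(2) ≈ -7548.0 - 19.799*I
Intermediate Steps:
x = -7 (x = -3 - 4 = -7)
A(T) = -7*sqrt(T)
-148*51 + A(-8) = -148*51 - 14*I*sqrt(2) = -7548 - 14*I*sqrt(2)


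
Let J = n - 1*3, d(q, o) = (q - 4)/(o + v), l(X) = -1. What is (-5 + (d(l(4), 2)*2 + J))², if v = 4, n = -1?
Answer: 1024/9 ≈ 113.78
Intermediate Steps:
d(q, o) = (-4 + q)/(4 + o) (d(q, o) = (q - 4)/(o + 4) = (-4 + q)/(4 + o))
J = -4 (J = -1 - 1*3 = -1 - 3 = -4)
(-5 + (d(l(4), 2)*2 + J))² = (-5 + (((-4 - 1)/(4 + 2))*2 - 4))² = (-5 + ((-5/6)*2 - 4))² = (-5 + (((⅙)*(-5))*2 - 4))² = (-5 + (-⅚*2 - 4))² = (-5 + (-5/3 - 4))² = (-5 - 17/3)² = (-32/3)² = 1024/9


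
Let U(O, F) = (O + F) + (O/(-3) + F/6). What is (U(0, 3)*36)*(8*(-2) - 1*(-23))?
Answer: 882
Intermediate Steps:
U(O, F) = 2*O/3 + 7*F/6 (U(O, F) = (F + O) + (O*(-1/3) + F*(1/6)) = (F + O) + (-O/3 + F/6) = 2*O/3 + 7*F/6)
(U(0, 3)*36)*(8*(-2) - 1*(-23)) = (((2/3)*0 + (7/6)*3)*36)*(8*(-2) - 1*(-23)) = ((0 + 7/2)*36)*(-16 + 23) = ((7/2)*36)*7 = 126*7 = 882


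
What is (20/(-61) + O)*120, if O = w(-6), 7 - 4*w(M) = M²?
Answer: -55470/61 ≈ -909.34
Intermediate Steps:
w(M) = 7/4 - M²/4
O = -29/4 (O = 7/4 - ¼*(-6)² = 7/4 - ¼*36 = 7/4 - 9 = -29/4 ≈ -7.2500)
(20/(-61) + O)*120 = (20/(-61) - 29/4)*120 = (20*(-1/61) - 29/4)*120 = (-20/61 - 29/4)*120 = -1849/244*120 = -55470/61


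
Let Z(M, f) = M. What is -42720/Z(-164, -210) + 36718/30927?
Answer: 331805798/1268007 ≈ 261.67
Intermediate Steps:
-42720/Z(-164, -210) + 36718/30927 = -42720/(-164) + 36718/30927 = -42720*(-1/164) + 36718*(1/30927) = 10680/41 + 36718/30927 = 331805798/1268007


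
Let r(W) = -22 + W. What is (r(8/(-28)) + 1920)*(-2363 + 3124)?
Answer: 10109124/7 ≈ 1.4442e+6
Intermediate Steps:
(r(8/(-28)) + 1920)*(-2363 + 3124) = ((-22 + 8/(-28)) + 1920)*(-2363 + 3124) = ((-22 + 8*(-1/28)) + 1920)*761 = ((-22 - 2/7) + 1920)*761 = (-156/7 + 1920)*761 = (13284/7)*761 = 10109124/7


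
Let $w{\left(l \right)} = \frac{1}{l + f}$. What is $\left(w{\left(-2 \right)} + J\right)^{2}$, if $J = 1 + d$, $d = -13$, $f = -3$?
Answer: $\frac{3721}{25} \approx 148.84$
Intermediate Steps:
$J = -12$ ($J = 1 - 13 = -12$)
$w{\left(l \right)} = \frac{1}{-3 + l}$ ($w{\left(l \right)} = \frac{1}{l - 3} = \frac{1}{-3 + l}$)
$\left(w{\left(-2 \right)} + J\right)^{2} = \left(\frac{1}{-3 - 2} - 12\right)^{2} = \left(\frac{1}{-5} - 12\right)^{2} = \left(- \frac{1}{5} - 12\right)^{2} = \left(- \frac{61}{5}\right)^{2} = \frac{3721}{25}$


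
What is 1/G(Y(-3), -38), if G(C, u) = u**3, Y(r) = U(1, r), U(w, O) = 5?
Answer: -1/54872 ≈ -1.8224e-5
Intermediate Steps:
Y(r) = 5
1/G(Y(-3), -38) = 1/((-38)**3) = 1/(-54872) = -1/54872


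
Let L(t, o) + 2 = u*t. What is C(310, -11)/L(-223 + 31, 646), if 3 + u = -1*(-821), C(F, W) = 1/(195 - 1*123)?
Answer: -1/11308176 ≈ -8.8432e-8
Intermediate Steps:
C(F, W) = 1/72 (C(F, W) = 1/(195 - 123) = 1/72)
u = 818 (u = -3 - 1*(-821) = -3 + 821 = 818)
L(t, o) = -2 + 818*t
C(310, -11)/L(-223 + 31, 646) = 1/(72*(-2 + 818*(-223 + 31))) = 1/(72*(-2 + 818*(-192))) = 1/(72*(-2 - 157056)) = (1/72)/(-157058) = (1/72)*(-1/157058) = -1/11308176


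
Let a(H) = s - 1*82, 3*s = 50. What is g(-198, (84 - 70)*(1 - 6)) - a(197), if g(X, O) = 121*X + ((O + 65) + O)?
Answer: -71903/3 ≈ -23968.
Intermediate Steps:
s = 50/3 (s = (⅓)*50 = 50/3 ≈ 16.667)
g(X, O) = 65 + 2*O + 121*X (g(X, O) = 121*X + ((65 + O) + O) = 121*X + (65 + 2*O) = 65 + 2*O + 121*X)
a(H) = -196/3 (a(H) = 50/3 - 1*82 = 50/3 - 82 = -196/3)
g(-198, (84 - 70)*(1 - 6)) - a(197) = (65 + 2*((84 - 70)*(1 - 6)) + 121*(-198)) - 1*(-196/3) = (65 + 2*(14*(-5)) - 23958) + 196/3 = (65 + 2*(-70) - 23958) + 196/3 = (65 - 140 - 23958) + 196/3 = -24033 + 196/3 = -71903/3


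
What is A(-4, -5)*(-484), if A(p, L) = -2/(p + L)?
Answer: -968/9 ≈ -107.56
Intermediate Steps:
A(p, L) = -2/(L + p)
A(-4, -5)*(-484) = -2/(-5 - 4)*(-484) = -2/(-9)*(-484) = -2*(-1/9)*(-484) = (2/9)*(-484) = -968/9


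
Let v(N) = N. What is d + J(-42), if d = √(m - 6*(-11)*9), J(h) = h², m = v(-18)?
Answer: 1788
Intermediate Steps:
m = -18
d = 24 (d = √(-18 - 6*(-11)*9) = √(-18 + 66*9) = √(-18 + 594) = √576 = 24)
d + J(-42) = 24 + (-42)² = 24 + 1764 = 1788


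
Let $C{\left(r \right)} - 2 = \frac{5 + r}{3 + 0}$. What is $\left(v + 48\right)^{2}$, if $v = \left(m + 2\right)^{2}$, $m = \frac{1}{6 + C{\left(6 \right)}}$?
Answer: $\frac{4112528641}{1500625} \approx 2740.5$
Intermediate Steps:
$C{\left(r \right)} = \frac{11}{3} + \frac{r}{3}$ ($C{\left(r \right)} = 2 + \frac{5 + r}{3 + 0} = 2 + \frac{5 + r}{3} = 2 + \left(5 + r\right) \frac{1}{3} = 2 + \left(\frac{5}{3} + \frac{r}{3}\right) = \frac{11}{3} + \frac{r}{3}$)
$m = \frac{3}{35}$ ($m = \frac{1}{6 + \left(\frac{11}{3} + \frac{1}{3} \cdot 6\right)} = \frac{1}{6 + \left(\frac{11}{3} + 2\right)} = \frac{1}{6 + \frac{17}{3}} = \frac{1}{\frac{35}{3}} = \frac{3}{35} \approx 0.085714$)
$v = \frac{5329}{1225}$ ($v = \left(\frac{3}{35} + 2\right)^{2} = \left(\frac{73}{35}\right)^{2} = \frac{5329}{1225} \approx 4.3502$)
$\left(v + 48\right)^{2} = \left(\frac{5329}{1225} + 48\right)^{2} = \left(\frac{64129}{1225}\right)^{2} = \frac{4112528641}{1500625}$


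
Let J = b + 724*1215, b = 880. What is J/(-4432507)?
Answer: -880540/4432507 ≈ -0.19866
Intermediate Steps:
J = 880540 (J = 880 + 724*1215 = 880 + 879660 = 880540)
J/(-4432507) = 880540/(-4432507) = 880540*(-1/4432507) = -880540/4432507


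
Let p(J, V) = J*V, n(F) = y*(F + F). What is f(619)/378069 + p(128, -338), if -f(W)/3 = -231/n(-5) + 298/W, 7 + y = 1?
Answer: -67498967269657/1560164740 ≈ -43264.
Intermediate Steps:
y = -6 (y = -7 + 1 = -6)
n(F) = -12*F (n(F) = -6*(F + F) = -12*F)
f(W) = 231/20 - 894/W (f(W) = -3*(-231/((-12*(-5))) + 298/W) = -3*(-231/60 + 298/W) = -3*(-231*1/60 + 298/W) = -3*(-77/20 + 298/W) = 231/20 - 894/W)
f(619)/378069 + p(128, -338) = (231/20 - 894/619)/378069 + 128*(-338) = (231/20 - 894*1/619)*(1/378069) - 43264 = (231/20 - 894/619)*(1/378069) - 43264 = (125109/12380)*(1/378069) - 43264 = 41703/1560164740 - 43264 = -67498967269657/1560164740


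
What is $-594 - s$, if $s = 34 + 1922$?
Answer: $-2550$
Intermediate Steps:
$s = 1956$
$-594 - s = -594 - 1956 = -2550$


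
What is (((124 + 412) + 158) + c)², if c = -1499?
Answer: 648025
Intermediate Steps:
(((124 + 412) + 158) + c)² = (((124 + 412) + 158) - 1499)² = ((536 + 158) - 1499)² = (694 - 1499)² = (-805)² = 648025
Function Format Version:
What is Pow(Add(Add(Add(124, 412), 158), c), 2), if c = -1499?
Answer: 648025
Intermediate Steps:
Pow(Add(Add(Add(124, 412), 158), c), 2) = Pow(Add(Add(Add(124, 412), 158), -1499), 2) = Pow(Add(Add(536, 158), -1499), 2) = Pow(Add(694, -1499), 2) = Pow(-805, 2) = 648025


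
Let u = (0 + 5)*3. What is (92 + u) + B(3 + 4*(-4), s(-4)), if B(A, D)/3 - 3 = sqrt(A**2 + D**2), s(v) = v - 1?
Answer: 116 + 3*sqrt(194) ≈ 157.79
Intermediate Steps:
s(v) = -1 + v
B(A, D) = 9 + 3*sqrt(A**2 + D**2)
u = 15 (u = 5*3 = 15)
(92 + u) + B(3 + 4*(-4), s(-4)) = (92 + 15) + (9 + 3*sqrt((3 + 4*(-4))**2 + (-1 - 4)**2)) = 107 + (9 + 3*sqrt((3 - 16)**2 + (-5)**2)) = 107 + (9 + 3*sqrt((-13)**2 + 25)) = 107 + (9 + 3*sqrt(169 + 25)) = 107 + (9 + 3*sqrt(194)) = 116 + 3*sqrt(194)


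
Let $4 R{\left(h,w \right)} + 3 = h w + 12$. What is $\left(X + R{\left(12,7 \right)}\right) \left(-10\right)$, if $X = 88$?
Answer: $- \frac{2225}{2} \approx -1112.5$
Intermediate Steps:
$R{\left(h,w \right)} = \frac{9}{4} + \frac{h w}{4}$ ($R{\left(h,w \right)} = - \frac{3}{4} + \frac{h w + 12}{4} = - \frac{3}{4} + \frac{12 + h w}{4} = - \frac{3}{4} + \left(3 + \frac{h w}{4}\right) = \frac{9}{4} + \frac{h w}{4}$)
$\left(X + R{\left(12,7 \right)}\right) \left(-10\right) = \left(88 + \left(\frac{9}{4} + \frac{1}{4} \cdot 12 \cdot 7\right)\right) \left(-10\right) = \left(88 + \left(\frac{9}{4} + 21\right)\right) \left(-10\right) = \left(88 + \frac{93}{4}\right) \left(-10\right) = \frac{445}{4} \left(-10\right) = - \frac{2225}{2}$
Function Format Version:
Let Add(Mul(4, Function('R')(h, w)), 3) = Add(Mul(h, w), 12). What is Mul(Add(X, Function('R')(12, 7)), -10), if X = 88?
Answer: Rational(-2225, 2) ≈ -1112.5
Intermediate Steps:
Function('R')(h, w) = Add(Rational(9, 4), Mul(Rational(1, 4), h, w)) (Function('R')(h, w) = Add(Rational(-3, 4), Mul(Rational(1, 4), Add(Mul(h, w), 12))) = Add(Rational(-3, 4), Mul(Rational(1, 4), Add(12, Mul(h, w)))) = Add(Rational(-3, 4), Add(3, Mul(Rational(1, 4), h, w))) = Add(Rational(9, 4), Mul(Rational(1, 4), h, w)))
Mul(Add(X, Function('R')(12, 7)), -10) = Mul(Add(88, Add(Rational(9, 4), Mul(Rational(1, 4), 12, 7))), -10) = Mul(Add(88, Add(Rational(9, 4), 21)), -10) = Mul(Add(88, Rational(93, 4)), -10) = Mul(Rational(445, 4), -10) = Rational(-2225, 2)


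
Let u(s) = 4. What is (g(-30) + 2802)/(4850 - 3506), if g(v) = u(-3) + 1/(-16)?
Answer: 14965/7168 ≈ 2.0877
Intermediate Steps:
g(v) = 63/16 (g(v) = 4 + 1/(-16) = 4 - 1/16 = 63/16)
(g(-30) + 2802)/(4850 - 3506) = (63/16 + 2802)/(4850 - 3506) = (44895/16)/1344 = (44895/16)*(1/1344) = 14965/7168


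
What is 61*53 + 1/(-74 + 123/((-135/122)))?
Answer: 26937311/8332 ≈ 3233.0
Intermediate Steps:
61*53 + 1/(-74 + 123/((-135/122))) = 3233 + 1/(-74 + 123/((-135*1/122))) = 3233 + 1/(-74 + 123/(-135/122)) = 3233 + 1/(-74 + 123*(-122/135)) = 3233 + 1/(-74 - 5002/45) = 3233 + 1/(-8332/45) = 3233 - 45/8332 = 26937311/8332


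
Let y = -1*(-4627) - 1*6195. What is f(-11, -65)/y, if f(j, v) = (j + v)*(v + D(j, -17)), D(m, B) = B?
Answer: -779/196 ≈ -3.9745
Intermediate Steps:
f(j, v) = (-17 + v)*(j + v) (f(j, v) = (j + v)*(v - 17) = (j + v)*(-17 + v) = (-17 + v)*(j + v))
y = -1568 (y = 4627 - 6195 = -1568)
f(-11, -65)/y = ((-65)² - 17*(-11) - 17*(-65) - 11*(-65))/(-1568) = (4225 + 187 + 1105 + 715)*(-1/1568) = 6232*(-1/1568) = -779/196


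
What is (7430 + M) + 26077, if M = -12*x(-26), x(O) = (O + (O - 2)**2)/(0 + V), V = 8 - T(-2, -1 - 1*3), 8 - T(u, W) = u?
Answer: 38055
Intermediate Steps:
T(u, W) = 8 - u
V = -2 (V = 8 - (8 - 1*(-2)) = 8 - (8 + 2) = 8 - 1*10 = 8 - 10 = -2)
x(O) = -O/2 - (-2 + O)**2/2 (x(O) = (O + (O - 2)**2)/(0 - 2) = (O + (-2 + O)**2)/(-2) = (O + (-2 + O)**2)*(-1/2) = -O/2 - (-2 + O)**2/2)
M = 4548 (M = -12*(-1/2*(-26) - (-2 - 26)**2/2) = -12*(13 - 1/2*(-28)**2) = -12*(13 - 1/2*784) = -12*(13 - 392) = -12*(-379) = 4548)
(7430 + M) + 26077 = (7430 + 4548) + 26077 = 11978 + 26077 = 38055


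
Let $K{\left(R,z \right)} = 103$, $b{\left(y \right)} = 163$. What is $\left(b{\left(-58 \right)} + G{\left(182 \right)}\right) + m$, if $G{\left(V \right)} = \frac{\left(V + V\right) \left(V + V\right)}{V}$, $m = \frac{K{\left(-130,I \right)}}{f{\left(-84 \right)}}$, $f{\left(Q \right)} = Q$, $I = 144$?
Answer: $\frac{74741}{84} \approx 889.77$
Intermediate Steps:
$m = - \frac{103}{84}$ ($m = \frac{103}{-84} = 103 \left(- \frac{1}{84}\right) = - \frac{103}{84} \approx -1.2262$)
$G{\left(V \right)} = 4 V$ ($G{\left(V \right)} = \frac{2 V 2 V}{V} = \frac{4 V^{2}}{V} = 4 V$)
$\left(b{\left(-58 \right)} + G{\left(182 \right)}\right) + m = \left(163 + 4 \cdot 182\right) - \frac{103}{84} = \left(163 + 728\right) - \frac{103}{84} = 891 - \frac{103}{84} = \frac{74741}{84}$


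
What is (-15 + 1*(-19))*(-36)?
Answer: 1224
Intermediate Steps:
(-15 + 1*(-19))*(-36) = (-15 - 19)*(-36) = -34*(-36) = 1224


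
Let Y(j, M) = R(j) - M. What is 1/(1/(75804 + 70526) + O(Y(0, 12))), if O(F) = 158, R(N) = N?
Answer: 146330/23120141 ≈ 0.0063291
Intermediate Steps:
Y(j, M) = j - M
1/(1/(75804 + 70526) + O(Y(0, 12))) = 1/(1/(75804 + 70526) + 158) = 1/(1/146330 + 158) = 1/(23120141/146330) = 146330/23120141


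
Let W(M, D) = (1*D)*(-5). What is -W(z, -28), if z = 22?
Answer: -140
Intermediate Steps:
W(M, D) = -5*D (W(M, D) = D*(-5) = -5*D)
-W(z, -28) = -(-5)*(-28) = -1*140 = -140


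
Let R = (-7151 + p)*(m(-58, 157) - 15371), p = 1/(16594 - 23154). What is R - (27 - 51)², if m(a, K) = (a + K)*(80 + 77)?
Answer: -2018098763/1640 ≈ -1.2305e+6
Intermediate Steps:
m(a, K) = 157*K + 157*a (m(a, K) = (K + a)*157 = 157*K + 157*a)
p = -1/6560 (p = 1/(-6560) = -1/6560 ≈ -0.00015244)
R = -2017154123/1640 (R = (-7151 - 1/6560)*((157*157 + 157*(-58)) - 15371) = -46910561*((24649 - 9106) - 15371)/6560 = -46910561*(15543 - 15371)/6560 = -46910561/6560*172 = -2017154123/1640 ≈ -1.2300e+6)
R - (27 - 51)² = -2017154123/1640 - (27 - 51)² = -2017154123/1640 - 1*(-24)² = -2017154123/1640 - 1*576 = -2017154123/1640 - 576 = -2018098763/1640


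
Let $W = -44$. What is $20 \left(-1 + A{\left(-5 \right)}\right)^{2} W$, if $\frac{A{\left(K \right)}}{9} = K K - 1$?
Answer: $-40678000$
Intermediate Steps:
$A{\left(K \right)} = -9 + 9 K^{2}$ ($A{\left(K \right)} = 9 \left(K K - 1\right) = 9 \left(K^{2} - 1\right) = 9 \left(-1 + K^{2}\right) = -9 + 9 K^{2}$)
$20 \left(-1 + A{\left(-5 \right)}\right)^{2} W = 20 \left(-1 - \left(9 - 9 \left(-5\right)^{2}\right)\right)^{2} \left(-44\right) = 20 \left(-1 + \left(-9 + 9 \cdot 25\right)\right)^{2} \left(-44\right) = 20 \left(-1 + \left(-9 + 225\right)\right)^{2} \left(-44\right) = 20 \left(-1 + 216\right)^{2} \left(-44\right) = 20 \cdot 215^{2} \left(-44\right) = 20 \cdot 46225 \left(-44\right) = 924500 \left(-44\right) = -40678000$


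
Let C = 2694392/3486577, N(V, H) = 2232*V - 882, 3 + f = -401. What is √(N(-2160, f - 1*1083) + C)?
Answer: I*√15753105022677994/57157 ≈ 2195.9*I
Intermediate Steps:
f = -404 (f = -3 - 401 = -404)
N(V, H) = -882 + 2232*V
C = 2694392/3486577 (C = 2694392*(1/3486577) = 2694392/3486577 ≈ 0.77279)
√(N(-2160, f - 1*1083) + C) = √((-882 + 2232*(-2160)) + 2694392/3486577) = √((-882 - 4821120) + 2694392/3486577) = √(-4822002 + 2694392/3486577) = √(-16812278572762/3486577) = I*√15753105022677994/57157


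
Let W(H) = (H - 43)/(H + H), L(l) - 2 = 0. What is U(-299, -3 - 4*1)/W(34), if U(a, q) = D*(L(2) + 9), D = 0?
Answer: 0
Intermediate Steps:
L(l) = 2 (L(l) = 2 + 0 = 2)
W(H) = (-43 + H)/(2*H) (W(H) = (-43 + H)/((2*H)) = (-43 + H)*(1/(2*H)) = (-43 + H)/(2*H))
U(a, q) = 0 (U(a, q) = 0*(2 + 9) = 0*11 = 0)
U(-299, -3 - 4*1)/W(34) = 0/(((½)*(-43 + 34)/34)) = 0/(((½)*(1/34)*(-9))) = 0/(-9/68) = 0*(-68/9) = 0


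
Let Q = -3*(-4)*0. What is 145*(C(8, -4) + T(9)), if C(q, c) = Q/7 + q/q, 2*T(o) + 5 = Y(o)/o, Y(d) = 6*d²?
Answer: 7395/2 ≈ 3697.5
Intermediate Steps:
Q = 0 (Q = 12*0 = 0)
T(o) = -5/2 + 3*o (T(o) = -5/2 + ((6*o²)/o)/2 = -5/2 + (6*o)/2 = -5/2 + 3*o)
C(q, c) = 1 (C(q, c) = 0/7 + q/q = 0*(⅐) + 1 = 0 + 1 = 1)
145*(C(8, -4) + T(9)) = 145*(1 + (-5/2 + 3*9)) = 145*(1 + (-5/2 + 27)) = 145*(1 + 49/2) = 145*(51/2) = 7395/2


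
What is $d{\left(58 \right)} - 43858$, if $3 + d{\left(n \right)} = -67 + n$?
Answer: $-43870$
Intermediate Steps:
$d{\left(n \right)} = -70 + n$ ($d{\left(n \right)} = -3 + \left(-67 + n\right) = -70 + n$)
$d{\left(58 \right)} - 43858 = \left(-70 + 58\right) - 43858 = -12 - 43858 = -43870$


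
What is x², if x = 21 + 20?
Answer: 1681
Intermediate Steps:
x = 41
x² = 41² = 1681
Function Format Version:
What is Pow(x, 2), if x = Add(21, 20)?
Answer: 1681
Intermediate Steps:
x = 41
Pow(x, 2) = Pow(41, 2) = 1681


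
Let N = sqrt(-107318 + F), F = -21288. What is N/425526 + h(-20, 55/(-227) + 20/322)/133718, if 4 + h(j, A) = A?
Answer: -4129/132080858 + I*sqrt(128606)/425526 ≈ -3.1261e-5 + 0.00084276*I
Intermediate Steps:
h(j, A) = -4 + A
N = I*sqrt(128606) (N = sqrt(-107318 - 21288) = sqrt(-128606) = I*sqrt(128606) ≈ 358.62*I)
N/425526 + h(-20, 55/(-227) + 20/322)/133718 = (I*sqrt(128606))/425526 + (-4 + (55/(-227) + 20/322))/133718 = (I*sqrt(128606))*(1/425526) + (-4 + (55*(-1/227) + 20*(1/322)))*(1/133718) = I*sqrt(128606)/425526 + (-4 + (-55/227 + 10/161))*(1/133718) = I*sqrt(128606)/425526 + (-4 - 6585/36547)*(1/133718) = I*sqrt(128606)/425526 - 152773/36547*1/133718 = I*sqrt(128606)/425526 - 4129/132080858 = -4129/132080858 + I*sqrt(128606)/425526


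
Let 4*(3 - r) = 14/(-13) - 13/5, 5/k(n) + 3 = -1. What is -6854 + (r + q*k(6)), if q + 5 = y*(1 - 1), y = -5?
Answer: -444849/65 ≈ -6843.8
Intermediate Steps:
k(n) = -5/4 (k(n) = 5/(-3 - 1) = 5/(-4) = 5*(-1/4) = -5/4)
q = -5 (q = -5 - 5*(1 - 1) = -5 - 5*0 = -5 + 0 = -5)
r = 1019/260 (r = 3 - (14/(-13) - 13/5)/4 = 3 - (14*(-1/13) - 13*1/5)/4 = 3 - (-14/13 - 13/5)/4 = 3 - 1/4*(-239/65) = 3 + 239/260 = 1019/260 ≈ 3.9192)
-6854 + (r + q*k(6)) = -6854 + (1019/260 - 5*(-5/4)) = -6854 + (1019/260 + 25/4) = -6854 + 661/65 = -444849/65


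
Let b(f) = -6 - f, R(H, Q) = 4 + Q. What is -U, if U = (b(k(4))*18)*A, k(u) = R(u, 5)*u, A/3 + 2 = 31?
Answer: 65772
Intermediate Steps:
A = 87 (A = -6 + 3*31 = -6 + 93 = 87)
k(u) = 9*u (k(u) = (4 + 5)*u = 9*u)
U = -65772 (U = ((-6 - 9*4)*18)*87 = ((-6 - 1*36)*18)*87 = ((-6 - 36)*18)*87 = -42*18*87 = -756*87 = -65772)
-U = -1*(-65772) = 65772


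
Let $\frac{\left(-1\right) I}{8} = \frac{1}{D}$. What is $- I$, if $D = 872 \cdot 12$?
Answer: $\frac{1}{1308} \approx 0.00076453$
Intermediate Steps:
$D = 10464$
$I = - \frac{1}{1308}$ ($I = - \frac{8}{10464} = \left(-8\right) \frac{1}{10464} = - \frac{1}{1308} \approx -0.00076453$)
$- I = \left(-1\right) \left(- \frac{1}{1308}\right) = \frac{1}{1308}$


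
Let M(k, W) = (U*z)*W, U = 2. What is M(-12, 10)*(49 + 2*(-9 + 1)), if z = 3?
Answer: 1980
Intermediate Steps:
M(k, W) = 6*W (M(k, W) = (2*3)*W = 6*W)
M(-12, 10)*(49 + 2*(-9 + 1)) = (6*10)*(49 + 2*(-9 + 1)) = 60*(49 + 2*(-8)) = 60*(49 - 16) = 60*33 = 1980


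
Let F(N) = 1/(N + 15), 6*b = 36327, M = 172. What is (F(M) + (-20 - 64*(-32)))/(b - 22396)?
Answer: -758474/6111721 ≈ -0.12410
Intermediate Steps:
b = 12109/2 (b = (⅙)*36327 = 12109/2 ≈ 6054.5)
F(N) = 1/(15 + N)
(F(M) + (-20 - 64*(-32)))/(b - 22396) = (1/(15 + 172) + (-20 - 64*(-32)))/(12109/2 - 22396) = (1/187 + (-20 + 2048))/(-32683/2) = (1/187 + 2028)*(-2/32683) = (379237/187)*(-2/32683) = -758474/6111721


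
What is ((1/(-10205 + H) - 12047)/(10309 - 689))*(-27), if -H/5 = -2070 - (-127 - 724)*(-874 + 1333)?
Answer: 635217830127/18786898000 ≈ 33.812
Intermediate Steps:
H = -1942695 (H = -5*(-2070 - (-127 - 724)*(-874 + 1333)) = -5*(-2070 - (-851)*459) = -5*(-2070 - 1*(-390609)) = -5*(-2070 + 390609) = -5*388539 = -1942695)
((1/(-10205 + H) - 12047)/(10309 - 689))*(-27) = ((1/(-10205 - 1942695) - 12047)/(10309 - 689))*(-27) = ((1/(-1952900) - 12047)/9620)*(-27) = ((-1/1952900 - 12047)*(1/9620))*(-27) = -23526586301/1952900*1/9620*(-27) = -23526586301/18786898000*(-27) = 635217830127/18786898000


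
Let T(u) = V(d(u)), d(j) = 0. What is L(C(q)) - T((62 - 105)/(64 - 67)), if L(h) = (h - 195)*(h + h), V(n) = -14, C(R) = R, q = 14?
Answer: -5054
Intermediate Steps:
T(u) = -14
L(h) = 2*h*(-195 + h) (L(h) = (-195 + h)*(2*h) = 2*h*(-195 + h))
L(C(q)) - T((62 - 105)/(64 - 67)) = 2*14*(-195 + 14) - 1*(-14) = 2*14*(-181) + 14 = -5068 + 14 = -5054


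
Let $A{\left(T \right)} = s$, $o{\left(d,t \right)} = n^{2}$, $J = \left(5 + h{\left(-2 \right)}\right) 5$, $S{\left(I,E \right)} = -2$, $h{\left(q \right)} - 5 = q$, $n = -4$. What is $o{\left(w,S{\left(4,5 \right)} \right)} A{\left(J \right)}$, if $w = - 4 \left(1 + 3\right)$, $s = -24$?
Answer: $-384$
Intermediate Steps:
$h{\left(q \right)} = 5 + q$
$J = 40$ ($J = \left(5 + \left(5 - 2\right)\right) 5 = \left(5 + 3\right) 5 = 8 \cdot 5 = 40$)
$w = -16$ ($w = \left(-4\right) 4 = -16$)
$o{\left(d,t \right)} = 16$ ($o{\left(d,t \right)} = \left(-4\right)^{2} = 16$)
$A{\left(T \right)} = -24$
$o{\left(w,S{\left(4,5 \right)} \right)} A{\left(J \right)} = 16 \left(-24\right) = -384$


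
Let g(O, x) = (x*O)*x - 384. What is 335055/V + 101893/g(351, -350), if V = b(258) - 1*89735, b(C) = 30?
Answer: -411350239709/110201608308 ≈ -3.7327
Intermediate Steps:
g(O, x) = -384 + O*x² (g(O, x) = (O*x)*x - 384 = O*x² - 384 = -384 + O*x²)
V = -89705 (V = 30 - 1*89735 = 30 - 89735 = -89705)
335055/V + 101893/g(351, -350) = 335055/(-89705) + 101893/(-384 + 351*(-350)²) = 335055*(-1/89705) + 101893/(-384 + 351*122500) = -9573/2563 + 101893/(-384 + 42997500) = -9573/2563 + 101893/42997116 = -411350239709/110201608308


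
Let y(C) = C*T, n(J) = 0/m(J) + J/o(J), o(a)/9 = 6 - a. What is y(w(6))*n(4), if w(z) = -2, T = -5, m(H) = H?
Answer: 20/9 ≈ 2.2222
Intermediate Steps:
o(a) = 54 - 9*a (o(a) = 9*(6 - a) = 54 - 9*a)
n(J) = J/(54 - 9*J) (n(J) = 0/J + J/(54 - 9*J) = 0 + J/(54 - 9*J) = J/(54 - 9*J))
y(C) = -5*C (y(C) = C*(-5) = -5*C)
y(w(6))*n(4) = (-5*(-2))*(-1*4/(-54 + 9*4)) = 10*(-1*4/(-54 + 36)) = 10*(-1*4/(-18)) = 10*(-1*4*(-1/18)) = 10*(2/9) = 20/9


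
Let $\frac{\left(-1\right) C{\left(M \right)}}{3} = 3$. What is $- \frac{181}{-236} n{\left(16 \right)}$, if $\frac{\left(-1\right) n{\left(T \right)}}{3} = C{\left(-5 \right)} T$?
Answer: $\frac{19548}{59} \approx 331.32$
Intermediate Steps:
$C{\left(M \right)} = -9$ ($C{\left(M \right)} = \left(-3\right) 3 = -9$)
$n{\left(T \right)} = 27 T$ ($n{\left(T \right)} = - 3 \left(- 9 T\right) = 27 T$)
$- \frac{181}{-236} n{\left(16 \right)} = - \frac{181}{-236} \cdot 27 \cdot 16 = \left(-181\right) \left(- \frac{1}{236}\right) 432 = \frac{181}{236} \cdot 432 = \frac{19548}{59}$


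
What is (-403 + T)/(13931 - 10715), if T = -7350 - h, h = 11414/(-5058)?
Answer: -9800815/4066632 ≈ -2.4101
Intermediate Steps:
h = -5707/2529 (h = 11414*(-1/5058) = -5707/2529 ≈ -2.2566)
T = -18582443/2529 (T = -7350 - 1*(-5707/2529) = -7350 + 5707/2529 = -18582443/2529 ≈ -7347.7)
(-403 + T)/(13931 - 10715) = (-403 - 18582443/2529)/(13931 - 10715) = -19601630/2529/3216 = -19601630/2529*1/3216 = -9800815/4066632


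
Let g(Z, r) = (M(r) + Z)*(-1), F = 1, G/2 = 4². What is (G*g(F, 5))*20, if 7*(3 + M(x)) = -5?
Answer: 12160/7 ≈ 1737.1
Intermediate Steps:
M(x) = -26/7 (M(x) = -3 + (⅐)*(-5) = -3 - 5/7 = -26/7)
G = 32 (G = 2*4² = 2*16 = 32)
g(Z, r) = 26/7 - Z (g(Z, r) = (-26/7 + Z)*(-1) = 26/7 - Z)
(G*g(F, 5))*20 = (32*(26/7 - 1*1))*20 = (32*(26/7 - 1))*20 = (32*(19/7))*20 = (608/7)*20 = 12160/7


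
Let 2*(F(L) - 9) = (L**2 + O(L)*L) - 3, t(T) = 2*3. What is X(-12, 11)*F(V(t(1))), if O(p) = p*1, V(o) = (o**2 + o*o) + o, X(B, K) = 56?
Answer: 341124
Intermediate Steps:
t(T) = 6
V(o) = o + 2*o**2 (V(o) = (o**2 + o**2) + o = 2*o**2 + o = o + 2*o**2)
O(p) = p
F(L) = 15/2 + L**2 (F(L) = 9 + ((L**2 + L*L) - 3)/2 = 9 + ((L**2 + L**2) - 3)/2 = 9 + (2*L**2 - 3)/2 = 9 + (-3 + 2*L**2)/2 = 9 + (-3/2 + L**2) = 15/2 + L**2)
X(-12, 11)*F(V(t(1))) = 56*(15/2 + (6*(1 + 2*6))**2) = 56*(15/2 + (6*(1 + 12))**2) = 56*(15/2 + (6*13)**2) = 56*(15/2 + 78**2) = 56*(15/2 + 6084) = 56*(12183/2) = 341124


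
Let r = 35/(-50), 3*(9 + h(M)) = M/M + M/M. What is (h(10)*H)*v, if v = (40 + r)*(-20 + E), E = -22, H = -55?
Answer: -756525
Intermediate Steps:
h(M) = -25/3 (h(M) = -9 + (M/M + M/M)/3 = -9 + (1 + 1)/3 = -9 + (⅓)*2 = -9 + ⅔ = -25/3)
r = -7/10 (r = 35*(-1/50) = -7/10 ≈ -0.70000)
v = -8253/5 (v = (40 - 7/10)*(-20 - 22) = (393/10)*(-42) = -8253/5 ≈ -1650.6)
(h(10)*H)*v = -25/3*(-55)*(-8253/5) = (1375/3)*(-8253/5) = -756525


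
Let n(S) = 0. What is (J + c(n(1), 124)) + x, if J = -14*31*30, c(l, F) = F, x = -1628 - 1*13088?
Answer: -27612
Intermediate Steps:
x = -14716 (x = -1628 - 13088 = -14716)
J = -13020 (J = -434*30 = -13020)
(J + c(n(1), 124)) + x = (-13020 + 124) - 14716 = -12896 - 14716 = -27612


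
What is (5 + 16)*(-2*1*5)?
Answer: -210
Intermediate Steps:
(5 + 16)*(-2*1*5) = 21*(-2*5) = 21*(-10) = -210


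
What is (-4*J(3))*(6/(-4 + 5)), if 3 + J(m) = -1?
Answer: 96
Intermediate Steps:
J(m) = -4 (J(m) = -3 - 1 = -4)
(-4*J(3))*(6/(-4 + 5)) = (-4*(-4))*(6/(-4 + 5)) = 16*(6/1) = 16*(6*1) = 16*6 = 96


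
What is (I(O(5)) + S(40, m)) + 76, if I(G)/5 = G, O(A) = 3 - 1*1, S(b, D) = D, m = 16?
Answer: 102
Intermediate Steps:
O(A) = 2 (O(A) = 3 - 1 = 2)
I(G) = 5*G
(I(O(5)) + S(40, m)) + 76 = (5*2 + 16) + 76 = (10 + 16) + 76 = 26 + 76 = 102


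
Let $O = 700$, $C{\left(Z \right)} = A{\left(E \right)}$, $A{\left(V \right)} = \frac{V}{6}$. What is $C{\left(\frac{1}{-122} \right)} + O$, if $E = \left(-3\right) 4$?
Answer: $698$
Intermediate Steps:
$E = -12$
$A{\left(V \right)} = \frac{V}{6}$ ($A{\left(V \right)} = V \frac{1}{6} = \frac{V}{6}$)
$C{\left(Z \right)} = -2$ ($C{\left(Z \right)} = \frac{1}{6} \left(-12\right) = -2$)
$C{\left(\frac{1}{-122} \right)} + O = -2 + 700 = 698$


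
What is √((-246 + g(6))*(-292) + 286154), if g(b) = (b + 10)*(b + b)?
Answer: √301922 ≈ 549.47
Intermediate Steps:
g(b) = 2*b*(10 + b) (g(b) = (10 + b)*(2*b) = 2*b*(10 + b))
√((-246 + g(6))*(-292) + 286154) = √((-246 + 2*6*(10 + 6))*(-292) + 286154) = √((-246 + 2*6*16)*(-292) + 286154) = √((-246 + 192)*(-292) + 286154) = √(-54*(-292) + 286154) = √(15768 + 286154) = √301922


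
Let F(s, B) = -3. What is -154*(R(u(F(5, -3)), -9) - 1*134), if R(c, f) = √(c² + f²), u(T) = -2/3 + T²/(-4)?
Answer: 20636 - 77*√12889/6 ≈ 19179.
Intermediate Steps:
u(T) = -⅔ - T²/4 (u(T) = -2*⅓ + T²*(-¼) = -⅔ - T²/4)
-154*(R(u(F(5, -3)), -9) - 1*134) = -154*(√((-⅔ - ¼*(-3)²)² + (-9)²) - 1*134) = -154*(√((-⅔ - ¼*9)² + 81) - 134) = -154*(√((-⅔ - 9/4)² + 81) - 134) = -154*(√((-35/12)² + 81) - 134) = -154*(√(1225/144 + 81) - 134) = -154*(√(12889/144) - 134) = -154*(√12889/12 - 134) = -154*(-134 + √12889/12) = 20636 - 77*√12889/6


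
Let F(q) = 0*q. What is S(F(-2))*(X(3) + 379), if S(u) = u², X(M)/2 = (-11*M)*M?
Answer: 0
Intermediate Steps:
F(q) = 0
X(M) = -22*M² (X(M) = 2*((-11*M)*M) = 2*(-11*M²) = -22*M²)
S(F(-2))*(X(3) + 379) = 0²*(-22*3² + 379) = 0*(-22*9 + 379) = 0*(-198 + 379) = 0*181 = 0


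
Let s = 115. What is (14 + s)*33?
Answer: 4257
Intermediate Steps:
(14 + s)*33 = (14 + 115)*33 = 129*33 = 4257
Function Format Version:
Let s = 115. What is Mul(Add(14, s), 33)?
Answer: 4257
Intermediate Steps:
Mul(Add(14, s), 33) = Mul(Add(14, 115), 33) = Mul(129, 33) = 4257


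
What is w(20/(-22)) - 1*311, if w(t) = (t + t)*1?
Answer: -3441/11 ≈ -312.82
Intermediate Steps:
w(t) = 2*t (w(t) = (2*t)*1 = 2*t)
w(20/(-22)) - 1*311 = 2*(20/(-22)) - 1*311 = 2*(20*(-1/22)) - 311 = 2*(-10/11) - 311 = -20/11 - 311 = -3441/11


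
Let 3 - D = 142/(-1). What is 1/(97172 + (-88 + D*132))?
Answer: 1/116224 ≈ 8.6041e-6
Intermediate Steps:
D = 145 (D = 3 - 142/(-1) = 3 - 142*(-1) = 3 - 1*(-142) = 3 + 142 = 145)
1/(97172 + (-88 + D*132)) = 1/(97172 + (-88 + 145*132)) = 1/(97172 + (-88 + 19140)) = 1/(97172 + 19052) = 1/116224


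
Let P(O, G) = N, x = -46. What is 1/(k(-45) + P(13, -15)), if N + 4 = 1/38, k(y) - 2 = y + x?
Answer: -38/3533 ≈ -0.010756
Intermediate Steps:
k(y) = -44 + y (k(y) = 2 + (y - 46) = 2 + (-46 + y) = -44 + y)
N = -151/38 (N = -4 + 1/38 = -151/38 ≈ -3.9737)
P(O, G) = -151/38
1/(k(-45) + P(13, -15)) = 1/((-44 - 45) - 151/38) = 1/(-89 - 151/38) = 1/(-3533/38) = -38/3533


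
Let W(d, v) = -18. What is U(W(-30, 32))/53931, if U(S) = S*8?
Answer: -48/17977 ≈ -0.0026701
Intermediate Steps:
U(S) = 8*S
U(W(-30, 32))/53931 = (8*(-18))/53931 = -144*1/53931 = -48/17977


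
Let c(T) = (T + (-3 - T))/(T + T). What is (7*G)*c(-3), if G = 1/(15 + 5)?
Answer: 7/40 ≈ 0.17500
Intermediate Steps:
c(T) = -3/(2*T) (c(T) = -3*1/(2*T) = -3/(2*T))
G = 1/20 ≈ 0.050000
(7*G)*c(-3) = (7*(1/20))*(-3/2/(-3)) = 7*(-3/2*(-⅓))/20 = (7/20)*(½) = 7/40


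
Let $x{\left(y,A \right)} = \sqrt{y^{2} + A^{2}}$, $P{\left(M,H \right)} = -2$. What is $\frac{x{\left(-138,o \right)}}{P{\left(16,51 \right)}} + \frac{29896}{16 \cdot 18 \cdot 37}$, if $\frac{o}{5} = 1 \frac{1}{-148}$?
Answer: $\frac{101}{36} - \frac{\sqrt{417139801}}{296} \approx -66.194$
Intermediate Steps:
$o = - \frac{5}{148}$ ($o = 5 \cdot 1 \frac{1}{-148} = 5 \cdot 1 \left(- \frac{1}{148}\right) = 5 \left(- \frac{1}{148}\right) = - \frac{5}{148} \approx -0.033784$)
$x{\left(y,A \right)} = \sqrt{A^{2} + y^{2}}$
$\frac{x{\left(-138,o \right)}}{P{\left(16,51 \right)}} + \frac{29896}{16 \cdot 18 \cdot 37} = \frac{\sqrt{\left(- \frac{5}{148}\right)^{2} + \left(-138\right)^{2}}}{-2} + \frac{29896}{16 \cdot 18 \cdot 37} = \sqrt{\frac{25}{21904} + 19044} \left(- \frac{1}{2}\right) + \frac{29896}{288 \cdot 37} = \sqrt{\frac{417139801}{21904}} \left(- \frac{1}{2}\right) + \frac{29896}{10656} = \frac{\sqrt{417139801}}{148} \left(- \frac{1}{2}\right) + 29896 \cdot \frac{1}{10656} = - \frac{\sqrt{417139801}}{296} + \frac{101}{36} = \frac{101}{36} - \frac{\sqrt{417139801}}{296}$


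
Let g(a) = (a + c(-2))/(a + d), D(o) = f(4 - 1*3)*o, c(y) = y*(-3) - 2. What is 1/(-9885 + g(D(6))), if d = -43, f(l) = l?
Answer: -37/365755 ≈ -0.00010116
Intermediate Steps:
c(y) = -2 - 3*y (c(y) = -3*y - 2 = -2 - 3*y)
D(o) = o (D(o) = (4 - 1*3)*o = (4 - 3)*o = 1*o = o)
g(a) = (4 + a)/(-43 + a) (g(a) = (a + (-2 - 3*(-2)))/(a - 43) = (a + (-2 + 6))/(-43 + a) = (a + 4)/(-43 + a) = (4 + a)/(-43 + a))
1/(-9885 + g(D(6))) = 1/(-9885 + (4 + 6)/(-43 + 6)) = 1/(-9885 + 10/(-37)) = 1/(-9885 - 1/37*10) = 1/(-9885 - 10/37) = 1/(-365755/37) = -37/365755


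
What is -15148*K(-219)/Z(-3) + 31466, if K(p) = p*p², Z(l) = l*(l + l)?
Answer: 8839275740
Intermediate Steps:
Z(l) = 2*l² (Z(l) = l*(2*l) = 2*l²)
K(p) = p³
-15148*K(-219)/Z(-3) + 31466 = -15148/((2*(-3)²)/((-219)³)) + 31466 = -15148/((2*9)/(-10503459)) + 31466 = -15148/(18*(-1/10503459)) + 31466 = -15148/(-2/1167051) + 31466 = -15148*(-1167051/2) + 31466 = 8839244274 + 31466 = 8839275740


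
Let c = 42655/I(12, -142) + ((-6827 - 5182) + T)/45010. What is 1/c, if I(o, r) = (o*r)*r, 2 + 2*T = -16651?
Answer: -5445489840/1500319357 ≈ -3.6296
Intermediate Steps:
T = -16653/2 (T = -1 + (1/2)*(-16651) = -1 - 16651/2 = -16653/2 ≈ -8326.5)
I(o, r) = o*r**2
c = -1500319357/5445489840 (c = 42655/((12*(-142)**2)) + ((-6827 - 5182) - 16653/2)/45010 = 42655/((12*20164)) + (-12009 - 16653/2)*(1/45010) = 42655/241968 - 40671/2*1/45010 = 42655*(1/241968) - 40671/90020 = 42655/241968 - 40671/90020 = -1500319357/5445489840 ≈ -0.27552)
1/c = 1/(-1500319357/5445489840) = -5445489840/1500319357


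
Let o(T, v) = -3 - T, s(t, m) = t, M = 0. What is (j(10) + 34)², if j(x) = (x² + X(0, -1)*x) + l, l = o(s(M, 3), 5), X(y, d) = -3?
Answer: 10201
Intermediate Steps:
l = -3 (l = -3 - 1*0 = -3 + 0 = -3)
j(x) = -3 + x² - 3*x (j(x) = (x² - 3*x) - 3 = -3 + x² - 3*x)
(j(10) + 34)² = ((-3 + 10² - 3*10) + 34)² = ((-3 + 100 - 30) + 34)² = (67 + 34)² = 101² = 10201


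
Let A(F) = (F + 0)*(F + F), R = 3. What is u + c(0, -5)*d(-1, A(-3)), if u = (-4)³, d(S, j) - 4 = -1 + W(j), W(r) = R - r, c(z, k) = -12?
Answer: 80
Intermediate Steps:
W(r) = 3 - r
A(F) = 2*F² (A(F) = F*(2*F) = 2*F²)
d(S, j) = 6 - j (d(S, j) = 4 + (-1 + (3 - j)) = 4 + (2 - j) = 6 - j)
u = -64
u + c(0, -5)*d(-1, A(-3)) = -64 - 12*(6 - 2*(-3)²) = -64 - 12*(6 - 2*9) = -64 - 12*(6 - 1*18) = -64 - 12*(6 - 18) = -64 - 12*(-12) = -64 + 144 = 80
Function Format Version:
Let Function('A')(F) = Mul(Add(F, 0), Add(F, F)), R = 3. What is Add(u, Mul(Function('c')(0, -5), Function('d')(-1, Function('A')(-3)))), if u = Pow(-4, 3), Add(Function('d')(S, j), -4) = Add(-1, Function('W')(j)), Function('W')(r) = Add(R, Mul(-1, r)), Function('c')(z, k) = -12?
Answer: 80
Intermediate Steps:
Function('W')(r) = Add(3, Mul(-1, r))
Function('A')(F) = Mul(2, Pow(F, 2)) (Function('A')(F) = Mul(F, Mul(2, F)) = Mul(2, Pow(F, 2)))
Function('d')(S, j) = Add(6, Mul(-1, j)) (Function('d')(S, j) = Add(4, Add(-1, Add(3, Mul(-1, j)))) = Add(4, Add(2, Mul(-1, j))) = Add(6, Mul(-1, j)))
u = -64
Add(u, Mul(Function('c')(0, -5), Function('d')(-1, Function('A')(-3)))) = Add(-64, Mul(-12, Add(6, Mul(-1, Mul(2, Pow(-3, 2)))))) = Add(-64, Mul(-12, Add(6, Mul(-1, Mul(2, 9))))) = Add(-64, Mul(-12, Add(6, Mul(-1, 18)))) = Add(-64, Mul(-12, Add(6, -18))) = Add(-64, Mul(-12, -12)) = Add(-64, 144) = 80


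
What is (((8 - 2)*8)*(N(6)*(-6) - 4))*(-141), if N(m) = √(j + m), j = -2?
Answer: 108288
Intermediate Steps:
N(m) = √(-2 + m)
(((8 - 2)*8)*(N(6)*(-6) - 4))*(-141) = (((8 - 2)*8)*(√(-2 + 6)*(-6) - 4))*(-141) = ((6*8)*(√4*(-6) - 4))*(-141) = (48*(2*(-6) - 4))*(-141) = (48*(-12 - 4))*(-141) = (48*(-16))*(-141) = -768*(-141) = 108288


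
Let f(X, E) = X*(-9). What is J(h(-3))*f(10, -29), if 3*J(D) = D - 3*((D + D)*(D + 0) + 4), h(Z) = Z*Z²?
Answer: 132390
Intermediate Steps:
f(X, E) = -9*X
h(Z) = Z³
J(D) = -4 - 2*D² + D/3 (J(D) = (D - 3*((D + D)*(D + 0) + 4))/3 = (D - 3*((2*D)*D + 4))/3 = (D - 3*(2*D² + 4))/3 = (D - 3*(4 + 2*D²))/3 = (D - (12 + 6*D²))/3 = (D + (-12 - 6*D²))/3 = (-12 + D - 6*D²)/3 = -4 - 2*D² + D/3)
J(h(-3))*f(10, -29) = (-4 - 2*((-3)³)² + (⅓)*(-3)³)*(-9*10) = (-4 - 2*(-27)² + (⅓)*(-27))*(-90) = (-4 - 2*729 - 9)*(-90) = (-4 - 1458 - 9)*(-90) = -1471*(-90) = 132390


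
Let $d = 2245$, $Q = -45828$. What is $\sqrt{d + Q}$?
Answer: $i \sqrt{43583} \approx 208.77 i$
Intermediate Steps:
$\sqrt{d + Q} = \sqrt{2245 - 45828} = \sqrt{-43583} = i \sqrt{43583}$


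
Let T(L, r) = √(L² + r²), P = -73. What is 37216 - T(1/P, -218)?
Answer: 37216 - √253255397/73 ≈ 36998.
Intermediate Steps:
37216 - T(1/P, -218) = 37216 - √((1/(-73))² + (-218)²) = 37216 - √((-1/73)² + 47524) = 37216 - √(1/5329 + 47524) = 37216 - √(253255397/5329) = 37216 - √253255397/73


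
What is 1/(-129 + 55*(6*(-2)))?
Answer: -1/789 ≈ -0.0012674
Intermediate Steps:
1/(-129 + 55*(6*(-2))) = 1/(-129 + 55*(-12)) = 1/(-129 - 660) = 1/(-789) = -1/789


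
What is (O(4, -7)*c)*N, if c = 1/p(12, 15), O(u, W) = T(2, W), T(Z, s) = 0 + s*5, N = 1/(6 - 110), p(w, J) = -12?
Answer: -35/1248 ≈ -0.028045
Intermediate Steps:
N = -1/104 (N = 1/(-104) = -1/104 ≈ -0.0096154)
T(Z, s) = 5*s (T(Z, s) = 0 + 5*s = 5*s)
O(u, W) = 5*W
c = -1/12 (c = 1/(-12) = -1/12 ≈ -0.083333)
(O(4, -7)*c)*N = ((5*(-7))*(-1/12))*(-1/104) = -35*(-1/12)*(-1/104) = (35/12)*(-1/104) = -35/1248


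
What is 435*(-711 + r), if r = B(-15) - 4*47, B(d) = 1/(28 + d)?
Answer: -5083410/13 ≈ -3.9103e+5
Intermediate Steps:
r = -2443/13 (r = 1/(28 - 15) - 4*47 = 1/13 - 188 = -2443/13 ≈ -187.92)
435*(-711 + r) = 435*(-711 - 2443/13) = 435*(-11686/13) = -5083410/13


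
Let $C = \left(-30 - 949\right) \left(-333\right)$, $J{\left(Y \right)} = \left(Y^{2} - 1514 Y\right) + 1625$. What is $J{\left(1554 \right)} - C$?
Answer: $-262222$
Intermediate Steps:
$J{\left(Y \right)} = 1625 + Y^{2} - 1514 Y$
$C = 326007$ ($C = \left(-979\right) \left(-333\right) = 326007$)
$J{\left(1554 \right)} - C = \left(1625 + 1554^{2} - 2352756\right) - 326007 = \left(1625 + 2414916 - 2352756\right) - 326007 = 63785 - 326007 = -262222$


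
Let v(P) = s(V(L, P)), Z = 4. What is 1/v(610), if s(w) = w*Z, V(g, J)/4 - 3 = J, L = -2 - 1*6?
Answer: 1/9808 ≈ 0.00010196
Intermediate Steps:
L = -8 (L = -2 - 6 = -8)
V(g, J) = 12 + 4*J
s(w) = 4*w (s(w) = w*4 = 4*w)
v(P) = 48 + 16*P (v(P) = 4*(12 + 4*P) = 48 + 16*P)
1/v(610) = 1/(48 + 16*610) = 1/(48 + 9760) = 1/9808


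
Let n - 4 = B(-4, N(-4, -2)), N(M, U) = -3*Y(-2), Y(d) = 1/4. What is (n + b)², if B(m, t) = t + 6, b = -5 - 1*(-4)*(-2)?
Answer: 225/16 ≈ 14.063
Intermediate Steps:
Y(d) = ¼
N(M, U) = -¾ (N(M, U) = -3*¼ = -¾)
b = -13 (b = -5 + 4*(-2) = -5 - 8 = -13)
B(m, t) = 6 + t
n = 37/4 (n = 4 + (6 - ¾) = 4 + 21/4 = 37/4 ≈ 9.2500)
(n + b)² = (37/4 - 13)² = (-15/4)² = 225/16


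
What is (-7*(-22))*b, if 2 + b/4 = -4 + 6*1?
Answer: 0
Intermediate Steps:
b = 0 (b = -8 + 4*(-4 + 6*1) = -8 + 4*(-4 + 6) = -8 + 4*2 = -8 + 8 = 0)
(-7*(-22))*b = -7*(-22)*0 = 154*0 = 0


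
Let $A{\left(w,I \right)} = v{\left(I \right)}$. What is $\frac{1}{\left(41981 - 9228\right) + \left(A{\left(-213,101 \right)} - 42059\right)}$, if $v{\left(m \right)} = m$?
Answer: $- \frac{1}{9205} \approx -0.00010864$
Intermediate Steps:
$A{\left(w,I \right)} = I$
$\frac{1}{\left(41981 - 9228\right) + \left(A{\left(-213,101 \right)} - 42059\right)} = \frac{1}{\left(41981 - 9228\right) + \left(101 - 42059\right)} = \frac{1}{32753 - 41958} = \frac{1}{-9205} = - \frac{1}{9205}$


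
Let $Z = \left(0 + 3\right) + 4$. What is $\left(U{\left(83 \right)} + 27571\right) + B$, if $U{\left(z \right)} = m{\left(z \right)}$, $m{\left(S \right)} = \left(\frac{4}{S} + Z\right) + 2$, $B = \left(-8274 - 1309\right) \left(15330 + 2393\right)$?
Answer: $- \frac{14094390103}{83} \approx -1.6981 \cdot 10^{8}$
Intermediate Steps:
$Z = 7$ ($Z = 3 + 4 = 7$)
$B = -169839509$ ($B = \left(-9583\right) 17723 = -169839509$)
$m{\left(S \right)} = 9 + \frac{4}{S}$ ($m{\left(S \right)} = \left(\frac{4}{S} + 7\right) + 2 = \left(7 + \frac{4}{S}\right) + 2 = 9 + \frac{4}{S}$)
$U{\left(z \right)} = 9 + \frac{4}{z}$
$\left(U{\left(83 \right)} + 27571\right) + B = \left(\left(9 + \frac{4}{83}\right) + 27571\right) - 169839509 = \left(\frac{751}{83} + 27571\right) - 169839509 = \frac{2289144}{83} - 169839509 = - \frac{14094390103}{83}$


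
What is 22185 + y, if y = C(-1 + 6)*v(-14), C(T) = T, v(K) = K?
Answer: 22115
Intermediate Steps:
y = -70 (y = (-1 + 6)*(-14) = 5*(-14) = -70)
22185 + y = 22185 - 70 = 22115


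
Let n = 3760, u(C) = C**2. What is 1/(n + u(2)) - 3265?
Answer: -12289459/3764 ≈ -3265.0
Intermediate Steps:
1/(n + u(2)) - 3265 = 1/(3760 + 2**2) - 3265 = 1/(3760 + 4) - 3265 = 1/3764 - 3265 = -12289459/3764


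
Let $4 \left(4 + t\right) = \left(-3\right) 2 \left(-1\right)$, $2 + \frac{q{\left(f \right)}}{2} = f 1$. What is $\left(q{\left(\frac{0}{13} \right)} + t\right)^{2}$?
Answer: $\frac{169}{4} \approx 42.25$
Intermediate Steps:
$q{\left(f \right)} = -4 + 2 f$ ($q{\left(f \right)} = -4 + 2 f 1 = -4 + 2 f$)
$t = - \frac{5}{2}$ ($t = -4 + \frac{\left(-3\right) 2 \left(-1\right)}{4} = -4 + \frac{\left(-6\right) \left(-1\right)}{4} = -4 + \frac{1}{4} \cdot 6 = -4 + \frac{3}{2} = - \frac{5}{2} \approx -2.5$)
$\left(q{\left(\frac{0}{13} \right)} + t\right)^{2} = \left(\left(-4 + 2 \cdot \frac{0}{13}\right) - \frac{5}{2}\right)^{2} = \left(\left(-4 + 2 \cdot 0 \cdot \frac{1}{13}\right) - \frac{5}{2}\right)^{2} = \left(\left(-4 + 2 \cdot 0\right) - \frac{5}{2}\right)^{2} = \left(\left(-4 + 0\right) - \frac{5}{2}\right)^{2} = \left(-4 - \frac{5}{2}\right)^{2} = \left(- \frac{13}{2}\right)^{2} = \frac{169}{4}$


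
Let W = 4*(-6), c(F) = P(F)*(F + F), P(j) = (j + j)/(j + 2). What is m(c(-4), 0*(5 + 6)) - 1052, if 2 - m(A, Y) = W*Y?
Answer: -1050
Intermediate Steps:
P(j) = 2*j/(2 + j) (P(j) = (2*j)/(2 + j) = 2*j/(2 + j))
c(F) = 4*F**2/(2 + F) (c(F) = (2*F/(2 + F))*(F + F) = (2*F/(2 + F))*(2*F) = 4*F**2/(2 + F))
W = -24
m(A, Y) = 2 + 24*Y (m(A, Y) = 2 - (-24)*Y = 2 + 24*Y)
m(c(-4), 0*(5 + 6)) - 1052 = (2 + 24*(0*(5 + 6))) - 1052 = (2 + 24*(0*11)) - 1052 = (2 + 24*0) - 1052 = (2 + 0) - 1052 = 2 - 1052 = -1050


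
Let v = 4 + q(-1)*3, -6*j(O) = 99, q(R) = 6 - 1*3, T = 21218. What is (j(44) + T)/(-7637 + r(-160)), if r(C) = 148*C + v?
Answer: -42403/62608 ≈ -0.67728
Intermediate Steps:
q(R) = 3 (q(R) = 6 - 3 = 3)
j(O) = -33/2 (j(O) = -⅙*99 = -33/2)
v = 13 (v = 4 + 3*3 = 4 + 9 = 13)
r(C) = 13 + 148*C (r(C) = 148*C + 13 = 13 + 148*C)
(j(44) + T)/(-7637 + r(-160)) = (-33/2 + 21218)/(-7637 + (13 + 148*(-160))) = 42403/(2*(-7637 + (13 - 23680))) = 42403/(2*(-7637 - 23667)) = (42403/2)/(-31304) = (42403/2)*(-1/31304) = -42403/62608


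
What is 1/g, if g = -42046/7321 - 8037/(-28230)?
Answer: -68890610/376039901 ≈ -0.18320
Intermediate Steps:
g = -376039901/68890610 (g = -42046*1/7321 - 8037*(-1/28230) = -42046/7321 + 2679/9410 = -376039901/68890610 ≈ -5.4585)
1/g = 1/(-376039901/68890610) = -68890610/376039901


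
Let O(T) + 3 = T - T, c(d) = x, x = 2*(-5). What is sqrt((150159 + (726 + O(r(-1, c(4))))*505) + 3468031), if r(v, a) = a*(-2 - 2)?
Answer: sqrt(3983305) ≈ 1995.8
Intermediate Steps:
x = -10
c(d) = -10
r(v, a) = -4*a (r(v, a) = a*(-4) = -4*a)
O(T) = -3 (O(T) = -3 + (T - T) = -3 + 0 = -3)
sqrt((150159 + (726 + O(r(-1, c(4))))*505) + 3468031) = sqrt((150159 + (726 - 3)*505) + 3468031) = sqrt((150159 + 723*505) + 3468031) = sqrt((150159 + 365115) + 3468031) = sqrt(515274 + 3468031) = sqrt(3983305)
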